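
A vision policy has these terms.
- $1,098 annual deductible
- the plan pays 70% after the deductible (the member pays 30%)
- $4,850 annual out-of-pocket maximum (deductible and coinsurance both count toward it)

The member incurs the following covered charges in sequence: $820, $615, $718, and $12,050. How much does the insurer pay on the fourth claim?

#1 ($820): all of it applies to the deductible. Member pays $820; OOP now $820. Plan pays $820 − $820 = $0.
#2 ($615): deductible takes $278, $337 remains; coinsurance $337 × 30% = $101.10. Member pays $379.10; OOP now $1,199.10. Insurer: $615 − $379.10 = $235.90.
#3 ($718): 30% coinsurance on $718 = $215.40. Member pays $215.40; OOP now $1,414.50. Insurer: $718 − $215.40 = $502.60.
#4 ($12,050): deductible already satisfied, so member's share is 30% × $12,050 = $3,615. That would push OOP to $5,029.50, over the $4,850 cap, so member pays $4,850 − $1,414.50 = $3,435.50. Plan pays $12,050 − $3,435.50 = $8,614.50.

$8,614.50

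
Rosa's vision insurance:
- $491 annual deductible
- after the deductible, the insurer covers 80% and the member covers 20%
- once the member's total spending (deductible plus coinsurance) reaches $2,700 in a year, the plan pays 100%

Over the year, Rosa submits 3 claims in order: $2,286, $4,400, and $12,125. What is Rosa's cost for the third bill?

Bill 1, $2,286: $491 to deductible, leaving $1,795; 20% of $1,795 = $359. Cost to member: $850. OOP to date $850.
Bill 2, $4,400: deductible already satisfied, so member's share is 20% × $4,400 = $880. Member owes $880 (running OOP $1,730).
Bill 3, $12,125: deductible met; 20% of $12,125 = $2,425. That would push OOP to $4,155, over the $2,700 cap, so member pays $2,700 − $1,730 = $970.

$970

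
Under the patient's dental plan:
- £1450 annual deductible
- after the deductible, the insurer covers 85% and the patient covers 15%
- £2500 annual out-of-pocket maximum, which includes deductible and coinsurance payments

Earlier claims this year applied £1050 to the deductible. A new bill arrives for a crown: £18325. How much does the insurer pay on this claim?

Deductible still to meet: £1450 − £1050 = £400.
After the £400 deductible portion, £18325 − £400 = £17925 is subject to coinsurance.
15% of £17925 = £2688.75 falls to the patient.
So the patient owes £400 + £2688.75 = £3088.75 before any cap.
Year-to-date out-of-pocket would reach £1050 + £3088.75 = £4138.75, above the £2500 maximum, so the patient pays only £2500 − £1050 = £1450.
The insurer covers the remainder: £18325 − £1450 = £16875.

£16875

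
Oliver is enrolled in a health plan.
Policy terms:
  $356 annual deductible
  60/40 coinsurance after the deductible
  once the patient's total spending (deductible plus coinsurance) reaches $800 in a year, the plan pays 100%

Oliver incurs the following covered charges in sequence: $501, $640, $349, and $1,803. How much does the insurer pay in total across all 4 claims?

$2,493

Claim 1 — $501: $356 finishes the deductible; $145 goes to coinsurance; patient's 40% is $58. Cost to patient: $414. OOP to date $414. Insurer: $501 − $414 = $87.
Claim 2 — $640: deductible already satisfied, so patient's share is 40% × $640 = $256. Cost to patient: $256. OOP to date $670. Insurer: $640 − $256 = $384.
Claim 3 — $349: 40% coinsurance on $349 = $139.60. That would push OOP to $809.60, over the $800 cap, so patient pays $800 − $670 = $130. Insurer: $349 − $130 = $219.
Claim 4 — $1,803: deductible already satisfied, so patient's share is 40% × $1,803 = $721.20. That would push OOP to $1,521.20, over the $800 cap, so patient pays $800 − $800 = $0. Plan pays $1,803 − $0 = $1,803.
Insurer total: $87 + $384 + $219 + $1,803 = $2,493.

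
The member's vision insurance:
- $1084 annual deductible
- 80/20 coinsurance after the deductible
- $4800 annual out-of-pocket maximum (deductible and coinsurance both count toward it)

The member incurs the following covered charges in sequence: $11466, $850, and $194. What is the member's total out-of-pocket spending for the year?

$3369.20

Claim 1 — $11466: $1084 finishes the deductible; $10382 goes to coinsurance; 20% of $10382 = $2076.40. Member owes $3160.40 (running OOP $3160.40).
Claim 2 — $850: deductible already satisfied, so member's share is 20% × $850 = $170. Member pays $170; OOP now $3330.40.
Claim 3 — $194: deductible already satisfied, so member's share is 20% × $194 = $38.80. Member pays $38.80; OOP now $3369.20.
Summing the member's payments: $3160.40 + $170 + $38.80 = $3369.20.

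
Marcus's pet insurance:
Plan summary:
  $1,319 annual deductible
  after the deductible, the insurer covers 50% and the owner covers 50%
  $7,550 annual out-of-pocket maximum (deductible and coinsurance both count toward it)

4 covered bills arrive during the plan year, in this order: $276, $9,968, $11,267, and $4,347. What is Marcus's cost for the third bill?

$1,768.50

Claim 1 — $276: entire amount goes to the deductible. Owner pays $276; OOP now $276.
Claim 2 — $9,968: deductible takes $1,043, $8,925 remains; 50% of $8,925 = $4,462.50. Cost to owner: $5,505.50. OOP to date $5,781.50.
Claim 3 — $11,267: deductible met; 50% of $11,267 = $5,633.50. OOP would hit $11,415 > $7,550, so the cap limits the owner to $7,550 − $5,781.50 = $1,768.50.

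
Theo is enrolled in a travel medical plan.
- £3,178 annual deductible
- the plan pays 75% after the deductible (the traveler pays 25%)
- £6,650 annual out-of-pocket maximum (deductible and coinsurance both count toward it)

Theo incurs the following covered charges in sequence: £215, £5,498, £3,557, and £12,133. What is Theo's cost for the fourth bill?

£1,949

Bill 1, £215: all of it applies to the deductible. Traveler owes £215 (running OOP £215).
Bill 2, £5,498: £2,963 to deductible, leaving £2,535; coinsurance £2,535 × 25% = £633.75. Traveler owes £3,596.75 (running OOP £3,811.75).
Bill 3, £3,557: deductible met; 25% of £3,557 = £889.25. Traveler pays £889.25; OOP now £4,701.
Bill 4, £12,133: deductible met; 25% of £12,133 = £3,033.25. That would push OOP to £7,734.25, over the £6,650 cap, so traveler pays £6,650 − £4,701 = £1,949.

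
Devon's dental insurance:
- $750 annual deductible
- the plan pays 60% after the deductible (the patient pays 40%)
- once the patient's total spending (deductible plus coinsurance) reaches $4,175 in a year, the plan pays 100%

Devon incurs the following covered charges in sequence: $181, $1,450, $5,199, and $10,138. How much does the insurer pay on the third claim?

Claim 1 ($181): all of it applies to the deductible. Cost to patient: $181. OOP to date $181. Insurer: $181 − $181 = $0.
Claim 2 ($1,450): $569 finishes the deductible; $881 goes to coinsurance; 40% of $881 = $352.40. Patient pays $921.40; OOP now $1,102.40. Insurer: $1,450 − $921.40 = $528.60.
Claim 3 ($5,199): deductible met; 40% of $5,199 = $2,079.60. Patient owes $2,079.60 (running OOP $3,182). Insurer: $5,199 − $2,079.60 = $3,119.40.

$3,119.40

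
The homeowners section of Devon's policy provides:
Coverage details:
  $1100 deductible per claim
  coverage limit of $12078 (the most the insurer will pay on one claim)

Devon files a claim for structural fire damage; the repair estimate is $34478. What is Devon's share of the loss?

$22400

Less the $1100 deductible: $34478 − $1100 = $33378.
Since $33378 > $12078, the payout is capped at $12078.
Homeowner's share is the uncovered remainder: $34478 − $12078 = $22400.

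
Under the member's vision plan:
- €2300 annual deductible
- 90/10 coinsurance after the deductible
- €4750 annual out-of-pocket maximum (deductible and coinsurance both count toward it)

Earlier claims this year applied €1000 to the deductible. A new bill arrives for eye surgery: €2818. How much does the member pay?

Remaining deductible: €2300 − €1000 = €1300.
That leaves €2818 − €1300 = €1518 for coinsurance.
Coinsurance: €1518 × 10% = €151.80.
Member responsibility before any cap: €1300 + €151.80 = €1451.80.
Cumulative spending €1000 + €1451.80 = €2451.80 stays under the €4750 maximum.

€1451.80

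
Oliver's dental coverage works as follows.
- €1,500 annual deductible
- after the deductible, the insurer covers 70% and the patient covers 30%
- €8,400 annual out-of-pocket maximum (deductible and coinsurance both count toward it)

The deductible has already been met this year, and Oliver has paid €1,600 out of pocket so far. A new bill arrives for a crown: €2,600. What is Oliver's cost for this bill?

The deductible is already satisfied, so the full bill goes to coinsurance.
30% of €2,600 = €780 falls to the patient.
Cumulative spending €1,600 + €780 = €2,380 stays under the €8,400 maximum.

€780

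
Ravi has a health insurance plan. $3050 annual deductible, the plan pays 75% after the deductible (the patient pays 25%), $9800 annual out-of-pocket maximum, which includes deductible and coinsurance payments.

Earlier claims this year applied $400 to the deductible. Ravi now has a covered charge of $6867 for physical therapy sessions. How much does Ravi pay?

$3704.25

Remaining deductible: $3050 − $400 = $2650.
That leaves $6867 − $2650 = $4217 for coinsurance.
Patient's 25% share of $4217 is $1054.25.
That puts the patient's cost at $2650 + $1054.25 = $3704.25 before any cap.
Cumulative spending $400 + $3704.25 = $4104.25 stays under the $9800 maximum.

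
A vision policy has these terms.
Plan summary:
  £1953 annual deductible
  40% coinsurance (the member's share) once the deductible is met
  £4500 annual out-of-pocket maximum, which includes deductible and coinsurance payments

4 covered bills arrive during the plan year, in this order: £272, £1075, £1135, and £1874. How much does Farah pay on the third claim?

Bill 1, £272: fully absorbed by the deductible. Cost to member: £272. OOP to date £272.
Bill 2, £1075: entire amount goes to the deductible. Cost to member: £1075. OOP to date £1347.
Bill 3, £1135: deductible takes £606, £529 remains; member's 40% is £211.60. Member pays £817.60; OOP now £2164.60.

£817.60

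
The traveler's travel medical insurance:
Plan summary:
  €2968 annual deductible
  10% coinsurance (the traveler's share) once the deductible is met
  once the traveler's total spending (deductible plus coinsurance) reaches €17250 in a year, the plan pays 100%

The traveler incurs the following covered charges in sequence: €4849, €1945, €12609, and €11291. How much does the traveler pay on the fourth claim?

€1129.10

Claim 1 — €4849: €2968 to deductible, leaving €1881; traveler's 10% is €188.10. Cost to traveler: €3156.10. OOP to date €3156.10.
Claim 2 — €1945: deductible met; 10% of €1945 = €194.50. Cost to traveler: €194.50. OOP to date €3350.60.
Claim 3 — €12609: deductible met; 10% of €12609 = €1260.90. Traveler pays €1260.90; OOP now €4611.50.
Claim 4 — €11291: deductible met; 10% of €11291 = €1129.10. Cost to traveler: €1129.10. OOP to date €5740.60.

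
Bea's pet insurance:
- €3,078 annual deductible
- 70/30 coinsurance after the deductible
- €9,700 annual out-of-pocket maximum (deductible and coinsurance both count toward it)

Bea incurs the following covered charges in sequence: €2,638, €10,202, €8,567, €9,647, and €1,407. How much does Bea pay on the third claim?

€2,570.10

Claim 1 (€2,638): fully absorbed by the deductible. Owner owes €2,638 (running OOP €2,638).
Claim 2 (€10,202): deductible takes €440, €9,762 remains; 30% of €9,762 = €2,928.60. Cost to owner: €3,368.60. OOP to date €6,006.60.
Claim 3 (€8,567): deductible met; 30% of €8,567 = €2,570.10. Cost to owner: €2,570.10. OOP to date €8,576.70.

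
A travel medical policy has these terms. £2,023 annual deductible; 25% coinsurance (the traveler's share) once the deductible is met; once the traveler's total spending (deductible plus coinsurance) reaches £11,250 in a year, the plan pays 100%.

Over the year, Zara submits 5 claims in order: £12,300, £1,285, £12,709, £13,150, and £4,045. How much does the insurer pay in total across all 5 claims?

Bill 1, £12,300: deductible takes £2,023, £10,277 remains; 25% of £10,277 = £2,569.25. Traveler owes £4,592.25 (running OOP £4,592.25). Plan pays £12,300 − £4,592.25 = £7,707.75.
Bill 2, £1,285: deductible already satisfied, so traveler's share is 25% × £1,285 = £321.25. Traveler owes £321.25 (running OOP £4,913.50). Insurer: £1,285 − £321.25 = £963.75.
Bill 3, £12,709: deductible already satisfied, so traveler's share is 25% × £12,709 = £3,177.25. Cost to traveler: £3,177.25. OOP to date £8,090.75. Insurer: £12,709 − £3,177.25 = £9,531.75.
Bill 4, £13,150: deductible already satisfied, so traveler's share is 25% × £13,150 = £3,287.50. OOP would hit £11,378.25 > £11,250, so the cap limits the traveler to £11,250 − £8,090.75 = £3,159.25. Insurer: £13,150 − £3,159.25 = £9,990.75.
Bill 5, £4,045: deductible met; 25% of £4,045 = £1,011.25. That would push OOP to £12,261.25, over the £11,250 cap, so traveler pays £11,250 − £11,250 = £0. Insurer: £4,045 − £0 = £4,045.
Insurer total = bills − traveler's total = £43,489 − £11,250 = £32,239.

£32,239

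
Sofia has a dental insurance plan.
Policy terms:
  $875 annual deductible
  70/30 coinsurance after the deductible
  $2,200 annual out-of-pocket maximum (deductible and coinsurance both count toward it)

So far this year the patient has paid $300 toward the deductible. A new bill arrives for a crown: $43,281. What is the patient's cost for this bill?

Deductible still to meet: $875 − $300 = $575.
The remaining $42,706 (= $43,281 − $575) moves to coinsurance.
30% of $42,706 = $12,811.80 falls to the patient.
That puts the patient's cost at $575 + $12,811.80 = $13,386.80 before any cap.
That would bring total out-of-pocket to $13,686.80, past the $2,200 cap. The patient is capped at $2,200 − $300 = $1,900 on this claim.

$1,900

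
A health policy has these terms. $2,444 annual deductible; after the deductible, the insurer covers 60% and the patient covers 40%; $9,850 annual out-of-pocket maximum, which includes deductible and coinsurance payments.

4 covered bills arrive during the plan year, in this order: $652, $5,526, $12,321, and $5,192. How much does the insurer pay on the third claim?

Claim 1 ($652): entire amount goes to the deductible. Patient pays $652; OOP now $652. Plan pays $652 − $652 = $0.
Claim 2 ($5,526): deductible takes $1,792, $3,734 remains; coinsurance $3,734 × 40% = $1,493.60. Patient owes $3,285.60 (running OOP $3,937.60). Insurer: $5,526 − $3,285.60 = $2,240.40.
Claim 3 ($12,321): deductible met; 40% of $12,321 = $4,928.40. Patient owes $4,928.40 (running OOP $8,866). Plan pays $12,321 − $4,928.40 = $7,392.60.

$7,392.60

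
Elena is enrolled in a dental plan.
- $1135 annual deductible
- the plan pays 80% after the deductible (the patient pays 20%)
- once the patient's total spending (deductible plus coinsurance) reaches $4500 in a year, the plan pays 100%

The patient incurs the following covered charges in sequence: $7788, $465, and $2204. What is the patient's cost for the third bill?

$440.80

Bill 1, $7788: deductible takes $1135, $6653 remains; coinsurance $6653 × 20% = $1330.60. Patient owes $2465.60 (running OOP $2465.60).
Bill 2, $465: deductible met; 20% of $465 = $93. Patient owes $93 (running OOP $2558.60).
Bill 3, $2204: 20% coinsurance on $2204 = $440.80. Patient owes $440.80 (running OOP $2999.40).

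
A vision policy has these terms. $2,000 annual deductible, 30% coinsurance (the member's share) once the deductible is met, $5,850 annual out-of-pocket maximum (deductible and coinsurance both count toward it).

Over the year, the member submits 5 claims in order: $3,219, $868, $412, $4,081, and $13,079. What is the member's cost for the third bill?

#1 ($3,219): deductible takes $2,000, $1,219 remains; 30% of $1,219 = $365.70. Member pays $2,365.70; OOP now $2,365.70.
#2 ($868): deductible met; 30% of $868 = $260.40. Member owes $260.40 (running OOP $2,626.10).
#3 ($412): 30% coinsurance on $412 = $123.60. Cost to member: $123.60. OOP to date $2,749.70.

$123.60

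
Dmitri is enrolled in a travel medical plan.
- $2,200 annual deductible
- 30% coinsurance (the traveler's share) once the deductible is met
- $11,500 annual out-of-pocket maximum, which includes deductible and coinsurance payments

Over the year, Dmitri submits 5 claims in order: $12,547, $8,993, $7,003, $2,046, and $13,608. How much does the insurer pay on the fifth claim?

Claim 1 — $12,547: $2,200 to deductible, leaving $10,347; 30% of $10,347 = $3,104.10. Traveler owes $5,304.10 (running OOP $5,304.10). Plan pays $12,547 − $5,304.10 = $7,242.90.
Claim 2 — $8,993: deductible met; 30% of $8,993 = $2,697.90. Traveler pays $2,697.90; OOP now $8,002. Insurer: $8,993 − $2,697.90 = $6,295.10.
Claim 3 — $7,003: deductible met; 30% of $7,003 = $2,100.90. Cost to traveler: $2,100.90. OOP to date $10,102.90. Plan pays $7,003 − $2,100.90 = $4,902.10.
Claim 4 — $2,046: deductible already satisfied, so traveler's share is 30% × $2,046 = $613.80. Traveler pays $613.80; OOP now $10,716.70. Insurer: $2,046 − $613.80 = $1,432.20.
Claim 5 — $13,608: 30% coinsurance on $13,608 = $4,082.40. That would push OOP to $14,799.10, over the $11,500 cap, so traveler pays $11,500 − $10,716.70 = $783.30. Plan pays $13,608 − $783.30 = $12,824.70.

$12,824.70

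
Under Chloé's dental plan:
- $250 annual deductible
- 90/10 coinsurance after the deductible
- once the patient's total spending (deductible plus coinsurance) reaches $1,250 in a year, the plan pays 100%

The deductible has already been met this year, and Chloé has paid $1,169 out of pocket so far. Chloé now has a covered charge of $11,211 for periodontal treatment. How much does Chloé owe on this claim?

$81

The deductible is already satisfied, so the full bill goes to coinsurance.
Coinsurance: $11,211 × 10% = $1,121.10.
That would bring total out-of-pocket to $2,290.10, past the $1,250 cap. The patient is capped at $1,250 − $1,169 = $81 on this claim.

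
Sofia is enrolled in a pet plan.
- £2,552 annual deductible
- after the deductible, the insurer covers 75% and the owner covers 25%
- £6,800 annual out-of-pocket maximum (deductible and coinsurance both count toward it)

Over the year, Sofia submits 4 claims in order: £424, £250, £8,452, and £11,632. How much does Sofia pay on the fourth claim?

Claim 1 (£424): all of it applies to the deductible. Cost to owner: £424. OOP to date £424.
Claim 2 (£250): fully absorbed by the deductible. Cost to owner: £250. OOP to date £674.
Claim 3 (£8,452): £1,878 finishes the deductible; £6,574 goes to coinsurance; coinsurance £6,574 × 25% = £1,643.50. Cost to owner: £3,521.50. OOP to date £4,195.50.
Claim 4 (£11,632): deductible already satisfied, so owner's share is 25% × £11,632 = £2,908. Adding that to £4,195.50 gives £7,103.50, past the £6,800 cap; owner pays only £6,800 − £4,195.50 = £2,604.50.

£2,604.50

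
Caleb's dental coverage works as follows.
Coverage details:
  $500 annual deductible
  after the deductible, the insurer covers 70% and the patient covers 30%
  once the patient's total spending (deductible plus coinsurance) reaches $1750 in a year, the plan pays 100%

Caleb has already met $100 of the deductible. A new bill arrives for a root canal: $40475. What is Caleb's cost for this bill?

Deductible still to meet: $500 − $100 = $400.
The remaining $40075 (= $40475 − $400) moves to coinsurance.
30% of $40075 = $12022.50 falls to the patient.
So the patient owes $400 + $12022.50 = $12422.50 before any cap.
Year-to-date out-of-pocket would reach $100 + $12422.50 = $12522.50, above the $1750 maximum, so the patient pays only $1750 − $100 = $1650.

$1650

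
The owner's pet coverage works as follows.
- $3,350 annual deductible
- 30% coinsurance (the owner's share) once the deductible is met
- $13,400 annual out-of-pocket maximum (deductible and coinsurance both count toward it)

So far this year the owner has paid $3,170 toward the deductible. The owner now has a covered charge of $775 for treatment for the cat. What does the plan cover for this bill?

$416.50

$3,170 of the $3,350 deductible is already met, leaving $180.
The remaining $595 (= $775 − $180) moves to coinsurance.
Coinsurance: $595 × 30% = $178.50.
Owner responsibility before any cap: $180 + $178.50 = $358.50.
Total out-of-pocket so far would be $3,170 + $358.50 = $3,528.50, below the $13,400 cap — no reduction.
The plan picks up $775 − $358.50 = $416.50.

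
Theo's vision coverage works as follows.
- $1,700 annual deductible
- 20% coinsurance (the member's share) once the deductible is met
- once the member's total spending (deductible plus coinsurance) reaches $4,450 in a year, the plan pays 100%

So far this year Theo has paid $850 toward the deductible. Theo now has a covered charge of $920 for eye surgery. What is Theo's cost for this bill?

Remaining deductible: $1,700 − $850 = $850.
After the $850 deductible portion, $920 − $850 = $70 is subject to coinsurance.
Member's 20% share of $70 is $14.
That puts the member's cost at $850 + $14 = $864 before any cap.
Year-to-date out-of-pocket becomes $850 + $864 = $1,714, still under the $4,450 maximum, so no cap applies.

$864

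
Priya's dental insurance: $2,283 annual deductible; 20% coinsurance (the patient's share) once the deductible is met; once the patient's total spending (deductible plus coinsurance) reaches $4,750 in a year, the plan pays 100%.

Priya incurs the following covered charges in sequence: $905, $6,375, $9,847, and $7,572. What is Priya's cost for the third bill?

$1,467.60

Claim 1 ($905): all of it applies to the deductible. Patient owes $905 (running OOP $905).
Claim 2 ($6,375): $1,378 to deductible, leaving $4,997; patient's 20% is $999.40. Patient pays $2,377.40; OOP now $3,282.40.
Claim 3 ($9,847): 20% coinsurance on $9,847 = $1,969.40. OOP would hit $5,251.80 > $4,750, so the cap limits the patient to $4,750 − $3,282.40 = $1,467.60.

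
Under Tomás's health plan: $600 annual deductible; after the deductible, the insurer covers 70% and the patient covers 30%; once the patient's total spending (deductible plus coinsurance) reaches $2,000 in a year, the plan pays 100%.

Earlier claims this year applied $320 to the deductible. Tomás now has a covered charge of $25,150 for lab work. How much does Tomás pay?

$320 of the $600 deductible is already met, leaving $280.
The remaining $24,870 (= $25,150 − $280) moves to coinsurance.
30% of $24,870 = $7,461 falls to the patient.
So the patient owes $280 + $7,461 = $7,741 before any cap.
That would bring total out-of-pocket to $8,061, past the $2,000 cap. The patient is capped at $2,000 − $320 = $1,680 on this claim.

$1,680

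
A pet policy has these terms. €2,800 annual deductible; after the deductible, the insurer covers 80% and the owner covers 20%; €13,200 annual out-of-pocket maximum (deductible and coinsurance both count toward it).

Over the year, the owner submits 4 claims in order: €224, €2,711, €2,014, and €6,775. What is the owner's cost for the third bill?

#1 (€224): entire amount goes to the deductible. Owner owes €224 (running OOP €224).
#2 (€2,711): €2,576 to deductible, leaving €135; owner's 20% is €27. Cost to owner: €2,603. OOP to date €2,827.
#3 (€2,014): deductible met; 20% of €2,014 = €402.80. Owner pays €402.80; OOP now €3,229.80.

€402.80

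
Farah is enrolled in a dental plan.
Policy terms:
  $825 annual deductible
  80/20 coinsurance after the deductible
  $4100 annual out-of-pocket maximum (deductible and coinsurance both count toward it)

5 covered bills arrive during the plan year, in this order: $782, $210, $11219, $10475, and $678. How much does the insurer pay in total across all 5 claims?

Claim 1 ($782): fully absorbed by the deductible. Patient owes $782 (running OOP $782). Insurer: $782 − $782 = $0.
Claim 2 ($210): $43 to deductible, leaving $167; coinsurance $167 × 20% = $33.40. Patient owes $76.40 (running OOP $858.40). Insurer: $210 − $76.40 = $133.60.
Claim 3 ($11219): 20% coinsurance on $11219 = $2243.80. Patient pays $2243.80; OOP now $3102.20. Insurer: $11219 − $2243.80 = $8975.20.
Claim 4 ($10475): 20% coinsurance on $10475 = $2095. OOP would hit $5197.20 > $4100, so the cap limits the patient to $4100 − $3102.20 = $997.80. Insurer: $10475 − $997.80 = $9477.20.
Claim 5 ($678): deductible already satisfied, so patient's share is 20% × $678 = $135.60. That would push OOP to $4235.60, over the $4100 cap, so patient pays $4100 − $4100 = $0. Insurer: $678 − $0 = $678.
Insurer total = bills − patient's total = $23364 − $4100 = $19264.

$19264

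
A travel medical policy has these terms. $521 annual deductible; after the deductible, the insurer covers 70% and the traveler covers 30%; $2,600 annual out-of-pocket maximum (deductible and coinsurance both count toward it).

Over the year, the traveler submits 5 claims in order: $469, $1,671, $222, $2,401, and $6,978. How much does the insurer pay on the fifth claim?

$6,171.60

#1 ($469): all of it applies to the deductible. Traveler owes $469 (running OOP $469). Insurer: $469 − $469 = $0.
#2 ($1,671): $52 to deductible, leaving $1,619; traveler's 30% is $485.70. Traveler owes $537.70 (running OOP $1,006.70). Plan pays $1,671 − $537.70 = $1,133.30.
#3 ($222): deductible met; 30% of $222 = $66.60. Traveler owes $66.60 (running OOP $1,073.30). Insurer: $222 − $66.60 = $155.40.
#4 ($2,401): 30% coinsurance on $2,401 = $720.30. Cost to traveler: $720.30. OOP to date $1,793.60. Insurer: $2,401 − $720.30 = $1,680.70.
#5 ($6,978): 30% coinsurance on $6,978 = $2,093.40. OOP would hit $3,887 > $2,600, so the cap limits the traveler to $2,600 − $1,793.60 = $806.40. Plan pays $6,978 − $806.40 = $6,171.60.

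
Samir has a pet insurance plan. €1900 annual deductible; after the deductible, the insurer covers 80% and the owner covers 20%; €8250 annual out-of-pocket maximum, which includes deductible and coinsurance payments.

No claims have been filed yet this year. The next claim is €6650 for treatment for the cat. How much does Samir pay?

€2850

Nothing has been paid toward the €1900 deductible, so the first €1900 of this charge is applied there.
The remaining €4750 (= €6650 − €1900) moves to coinsurance.
Coinsurance: €4750 × 20% = €950.
That puts the owner's cost at €1900 + €950 = €2850 before any cap.
Cumulative spending €0 + €2850 = €2850 stays under the €8250 maximum.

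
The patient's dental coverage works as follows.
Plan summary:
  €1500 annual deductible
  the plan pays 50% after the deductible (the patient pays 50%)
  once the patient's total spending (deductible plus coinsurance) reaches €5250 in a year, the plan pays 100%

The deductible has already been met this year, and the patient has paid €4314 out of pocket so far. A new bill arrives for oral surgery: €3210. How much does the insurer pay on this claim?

The deductible is already satisfied, so the full bill goes to coinsurance.
50% of €3210 = €1605 falls to the patient.
That would bring total out-of-pocket to €5919, past the €5250 cap. The patient is capped at €5250 − €4314 = €936 on this claim.
Insurer pays the balance: €3210 − €936 = €2274.

€2274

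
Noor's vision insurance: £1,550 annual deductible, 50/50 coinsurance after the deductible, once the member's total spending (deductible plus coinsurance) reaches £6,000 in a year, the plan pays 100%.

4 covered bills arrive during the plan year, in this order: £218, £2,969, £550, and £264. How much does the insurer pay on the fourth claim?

Bill 1, £218: all of it applies to the deductible. Cost to member: £218. OOP to date £218. Plan pays £218 − £218 = £0.
Bill 2, £2,969: £1,332 to deductible, leaving £1,637; 50% of £1,637 = £818.50. Member pays £2,150.50; OOP now £2,368.50. Insurer: £2,969 − £2,150.50 = £818.50.
Bill 3, £550: deductible met; 50% of £550 = £275. Cost to member: £275. OOP to date £2,643.50. Plan pays £550 − £275 = £275.
Bill 4, £264: deductible met; 50% of £264 = £132. Cost to member: £132. OOP to date £2,775.50. Insurer: £264 − £132 = £132.

£132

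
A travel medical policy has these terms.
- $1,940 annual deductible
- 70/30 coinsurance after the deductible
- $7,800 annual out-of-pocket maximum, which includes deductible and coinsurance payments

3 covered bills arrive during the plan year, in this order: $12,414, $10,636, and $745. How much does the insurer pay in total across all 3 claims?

Claim 1 ($12,414): $1,940 finishes the deductible; $10,474 goes to coinsurance; traveler's 30% is $3,142.20. Traveler owes $5,082.20 (running OOP $5,082.20). Insurer: $12,414 − $5,082.20 = $7,331.80.
Claim 2 ($10,636): 30% coinsurance on $10,636 = $3,190.80. OOP would hit $8,273 > $7,800, so the cap limits the traveler to $7,800 − $5,082.20 = $2,717.80. Insurer: $10,636 − $2,717.80 = $7,918.20.
Claim 3 ($745): 30% coinsurance on $745 = $223.50. Adding that to $7,800 gives $8,023.50, past the $7,800 cap; traveler pays only $7,800 − $7,800 = $0. Insurer: $745 − $0 = $745.
Insurer total: $7,331.80 + $7,918.20 + $745 = $15,995.

$15,995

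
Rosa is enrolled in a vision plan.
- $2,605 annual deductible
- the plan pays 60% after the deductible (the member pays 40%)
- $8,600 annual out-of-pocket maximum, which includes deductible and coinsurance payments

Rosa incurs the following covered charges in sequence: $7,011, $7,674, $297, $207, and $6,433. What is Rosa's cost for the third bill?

$118.80

Bill 1, $7,011: deductible takes $2,605, $4,406 remains; 40% of $4,406 = $1,762.40. Member owes $4,367.40 (running OOP $4,367.40).
Bill 2, $7,674: deductible met; 40% of $7,674 = $3,069.60. Member pays $3,069.60; OOP now $7,437.
Bill 3, $297: 40% coinsurance on $297 = $118.80. Member owes $118.80 (running OOP $7,555.80).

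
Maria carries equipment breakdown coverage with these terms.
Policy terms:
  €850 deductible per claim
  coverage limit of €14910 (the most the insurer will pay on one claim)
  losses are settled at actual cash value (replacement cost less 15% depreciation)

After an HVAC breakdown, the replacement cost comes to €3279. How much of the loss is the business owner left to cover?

Depreciate 15%: the covered value is €3279 × 0.85 = €2787.15.
Less the €850 deductible: €2787.15 − €850 = €1937.15.
€1937.15 ≤ €14910, so the limit doesn't bind; insurer pays €1937.15.
Business owner's share is the uncovered remainder: €3279 − €1937.15 = €1341.85.

€1341.85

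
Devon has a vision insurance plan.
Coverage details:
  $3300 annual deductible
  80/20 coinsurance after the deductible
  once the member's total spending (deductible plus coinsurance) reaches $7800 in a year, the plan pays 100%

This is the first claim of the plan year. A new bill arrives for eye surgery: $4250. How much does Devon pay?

$3490

Deductible not yet touched, so the first $3300 of the bill goes to the deductible.
The remaining $950 (= $4250 − $3300) moves to coinsurance.
Coinsurance: $950 × 20% = $190.
That puts the member's cost at $3300 + $190 = $3490 before any cap.
Year-to-date out-of-pocket becomes $0 + $3490 = $3490, still under the $7800 maximum, so no cap applies.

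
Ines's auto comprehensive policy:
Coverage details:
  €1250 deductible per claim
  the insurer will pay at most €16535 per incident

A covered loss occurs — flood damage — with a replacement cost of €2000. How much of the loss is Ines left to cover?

Subtract the deductible: €2000 − €1250 = €750.
€750 ≤ €16535, so the limit doesn't bind; insurer pays €750.
Policyholder's share is the uncovered remainder: €2000 − €750 = €1250.

€1250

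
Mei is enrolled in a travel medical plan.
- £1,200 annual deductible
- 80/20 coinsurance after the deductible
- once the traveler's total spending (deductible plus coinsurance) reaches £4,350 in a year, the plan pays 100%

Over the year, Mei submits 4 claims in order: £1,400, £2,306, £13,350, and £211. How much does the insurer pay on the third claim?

Claim 1 (£1,400): deductible takes £1,200, £200 remains; coinsurance £200 × 20% = £40. Traveler pays £1,240; OOP now £1,240. Plan pays £1,400 − £1,240 = £160.
Claim 2 (£2,306): deductible already satisfied, so traveler's share is 20% × £2,306 = £461.20. Traveler owes £461.20 (running OOP £1,701.20). Plan pays £2,306 − £461.20 = £1,844.80.
Claim 3 (£13,350): deductible met; 20% of £13,350 = £2,670. That would push OOP to £4,371.20, over the £4,350 cap, so traveler pays £4,350 − £1,701.20 = £2,648.80. Plan pays £13,350 − £2,648.80 = £10,701.20.

£10,701.20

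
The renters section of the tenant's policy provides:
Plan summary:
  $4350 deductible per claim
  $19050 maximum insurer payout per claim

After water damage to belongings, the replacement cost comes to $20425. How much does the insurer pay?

After the deductible, $20425 − $4350 = $16075 remains.
That's under the $19050 cap, so the insurer reimburses the full $16075.

$16075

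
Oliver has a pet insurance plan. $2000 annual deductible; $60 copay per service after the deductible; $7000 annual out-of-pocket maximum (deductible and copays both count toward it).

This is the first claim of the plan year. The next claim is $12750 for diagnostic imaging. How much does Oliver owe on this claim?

$2060

Nothing has been paid toward the $2000 deductible, so the first $2000 of this charge is applied there.
After the $2000 deductible portion, $12750 − $2000 = $10750 is subject to the copay.
Copay on this service: $60.
Owner responsibility before any cap: $2000 + $60 = $2060.
Total out-of-pocket so far would be $0 + $2060 = $2060, below the $7000 cap — no reduction.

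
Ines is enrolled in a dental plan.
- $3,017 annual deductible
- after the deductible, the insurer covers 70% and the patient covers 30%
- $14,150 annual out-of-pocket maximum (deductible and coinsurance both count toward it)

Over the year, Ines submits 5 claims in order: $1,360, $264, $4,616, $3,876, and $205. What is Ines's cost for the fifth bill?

Claim 1 ($1,360): entire amount goes to the deductible. Patient owes $1,360 (running OOP $1,360).
Claim 2 ($264): entire amount goes to the deductible. Patient pays $264; OOP now $1,624.
Claim 3 ($4,616): $1,393 to deductible, leaving $3,223; coinsurance $3,223 × 30% = $966.90. Cost to patient: $2,359.90. OOP to date $3,983.90.
Claim 4 ($3,876): deductible already satisfied, so patient's share is 30% × $3,876 = $1,162.80. Patient pays $1,162.80; OOP now $5,146.70.
Claim 5 ($205): deductible met; 30% of $205 = $61.50. Patient owes $61.50 (running OOP $5,208.20).

$61.50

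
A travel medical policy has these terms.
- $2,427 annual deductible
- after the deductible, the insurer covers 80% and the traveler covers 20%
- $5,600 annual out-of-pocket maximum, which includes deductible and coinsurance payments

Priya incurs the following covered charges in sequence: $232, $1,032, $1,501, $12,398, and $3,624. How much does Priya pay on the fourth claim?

Claim 1 — $232: entire amount goes to the deductible. Cost to traveler: $232. OOP to date $232.
Claim 2 — $1,032: entire amount goes to the deductible. Traveler pays $1,032; OOP now $1,264.
Claim 3 — $1,501: deductible takes $1,163, $338 remains; traveler's 20% is $67.60. Traveler owes $1,230.60 (running OOP $2,494.60).
Claim 4 — $12,398: deductible met; 20% of $12,398 = $2,479.60. Cost to traveler: $2,479.60. OOP to date $4,974.20.

$2,479.60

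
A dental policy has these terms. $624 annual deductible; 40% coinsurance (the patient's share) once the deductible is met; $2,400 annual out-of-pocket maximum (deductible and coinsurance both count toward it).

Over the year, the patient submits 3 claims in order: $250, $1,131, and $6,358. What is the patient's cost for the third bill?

$1,473.20

Bill 1, $250: all of it applies to the deductible. Patient pays $250; OOP now $250.
Bill 2, $1,131: $374 finishes the deductible; $757 goes to coinsurance; patient's 40% is $302.80. Patient owes $676.80 (running OOP $926.80).
Bill 3, $6,358: deductible met; 40% of $6,358 = $2,543.20. That would push OOP to $3,470, over the $2,400 cap, so patient pays $2,400 − $926.80 = $1,473.20.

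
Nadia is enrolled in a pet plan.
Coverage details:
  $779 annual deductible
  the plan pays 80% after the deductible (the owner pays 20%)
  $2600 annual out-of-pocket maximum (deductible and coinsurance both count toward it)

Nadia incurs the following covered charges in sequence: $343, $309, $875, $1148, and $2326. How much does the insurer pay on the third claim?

Claim 1 — $343: fully absorbed by the deductible. Owner pays $343; OOP now $343. Plan pays $343 − $343 = $0.
Claim 2 — $309: all of it applies to the deductible. Cost to owner: $309. OOP to date $652. Insurer: $309 − $309 = $0.
Claim 3 — $875: $127 to deductible, leaving $748; owner's 20% is $149.60. Owner pays $276.60; OOP now $928.60. Plan pays $875 − $276.60 = $598.40.

$598.40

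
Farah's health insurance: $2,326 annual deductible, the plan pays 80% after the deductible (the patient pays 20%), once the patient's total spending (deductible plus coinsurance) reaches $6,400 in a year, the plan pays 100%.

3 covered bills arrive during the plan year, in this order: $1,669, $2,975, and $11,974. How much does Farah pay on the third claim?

$2,394.80

#1 ($1,669): all of it applies to the deductible. Patient pays $1,669; OOP now $1,669.
#2 ($2,975): $657 to deductible, leaving $2,318; patient's 20% is $463.60. Patient owes $1,120.60 (running OOP $2,789.60).
#3 ($11,974): deductible met; 20% of $11,974 = $2,394.80. Patient pays $2,394.80; OOP now $5,184.40.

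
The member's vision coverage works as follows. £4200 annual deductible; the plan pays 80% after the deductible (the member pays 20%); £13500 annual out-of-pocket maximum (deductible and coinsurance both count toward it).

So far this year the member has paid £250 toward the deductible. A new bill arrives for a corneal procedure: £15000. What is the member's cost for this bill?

£6160

Remaining deductible: £4200 − £250 = £3950.
That leaves £15000 − £3950 = £11050 for coinsurance.
Coinsurance: £11050 × 20% = £2210.
So the member owes £3950 + £2210 = £6160 before any cap.
Cumulative spending £250 + £6160 = £6410 stays under the £13500 maximum.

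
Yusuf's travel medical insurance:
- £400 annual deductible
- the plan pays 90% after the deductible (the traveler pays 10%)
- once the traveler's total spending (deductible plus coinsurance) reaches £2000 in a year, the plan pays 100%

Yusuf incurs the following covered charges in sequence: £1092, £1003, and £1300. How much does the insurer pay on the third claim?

#1 (£1092): £400 to deductible, leaving £692; 10% of £692 = £69.20. Traveler pays £469.20; OOP now £469.20. Insurer: £1092 − £469.20 = £622.80.
#2 (£1003): deductible met; 10% of £1003 = £100.30. Traveler pays £100.30; OOP now £569.50. Plan pays £1003 − £100.30 = £902.70.
#3 (£1300): deductible already satisfied, so traveler's share is 10% × £1300 = £130. Cost to traveler: £130. OOP to date £699.50. Insurer: £1300 − £130 = £1170.

£1170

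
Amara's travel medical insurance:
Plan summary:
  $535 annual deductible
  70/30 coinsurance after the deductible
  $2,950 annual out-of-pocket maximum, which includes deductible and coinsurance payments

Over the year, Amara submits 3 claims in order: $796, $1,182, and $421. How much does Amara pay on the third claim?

$126.30

Claim 1 ($796): $535 to deductible, leaving $261; traveler's 30% is $78.30. Traveler owes $613.30 (running OOP $613.30).
Claim 2 ($1,182): deductible met; 30% of $1,182 = $354.60. Cost to traveler: $354.60. OOP to date $967.90.
Claim 3 ($421): 30% coinsurance on $421 = $126.30. Traveler pays $126.30; OOP now $1,094.20.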